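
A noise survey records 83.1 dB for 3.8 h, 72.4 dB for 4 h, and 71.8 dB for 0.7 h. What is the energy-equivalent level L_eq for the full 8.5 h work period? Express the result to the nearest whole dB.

80 dB

Weight each interval's intensity by its duration and average over T = 8.5 h:
Σ tᵢ·10^(Lᵢ/10) = 3.8·10^(83.1/10) + 4·10^(72.4/10) + 0.7·10^(71.8/10) = 8.560e+08.
L_eq = 10·log₁₀(8.560e+08/8.5) = 80.03 dB.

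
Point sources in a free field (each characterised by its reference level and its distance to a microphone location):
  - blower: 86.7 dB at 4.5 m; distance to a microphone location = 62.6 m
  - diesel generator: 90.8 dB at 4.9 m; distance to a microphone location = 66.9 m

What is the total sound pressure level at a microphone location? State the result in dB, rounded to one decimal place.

Propagate each source to the receiver with L = L_ref − 20·log₁₀(r/r_ref), then add intensities.
blower: 86.7 − 20·log₁₀(62.6/4.5) = 86.7 − 22.87 = 63.83 dB.
diesel generator: 90.8 − 20·log₁₀(66.9/4.9) = 90.8 − 22.70 = 68.10 dB.
Σ 10^(L/10) = 8.867e+06 → L_total = 10·log₁₀(8.867e+06) = 69.48 dB.

69.5 dB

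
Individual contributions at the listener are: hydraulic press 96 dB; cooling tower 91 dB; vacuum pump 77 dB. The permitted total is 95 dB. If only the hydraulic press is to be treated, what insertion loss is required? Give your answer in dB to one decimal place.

Everything except the hydraulic press sums to 10^(91/10) + 10^(77/10) = 1.309e+09 in linear terms, 91.17 dB.
The limit corresponds to 10^(95/10) = 3.162e+09; subtracting the fixed part leaves 1.853e+09 for the hydraulic press, i.e. 92.68 dB.
Required insertion loss = 96 − 92.68 = 3.32 dB.

3.3 dB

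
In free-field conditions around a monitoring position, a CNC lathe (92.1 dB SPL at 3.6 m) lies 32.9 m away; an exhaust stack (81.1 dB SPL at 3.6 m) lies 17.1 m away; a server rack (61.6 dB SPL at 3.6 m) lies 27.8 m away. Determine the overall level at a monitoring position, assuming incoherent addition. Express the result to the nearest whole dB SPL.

Apply inverse-square spreading to bring every level to the receiver, then sum 10^(L/10).
CNC lathe: 92.1 − 20·log₁₀(32.9/3.6) = 92.1 − 19.22 = 72.88 dB SPL.
exhaust stack: 81.1 − 20·log₁₀(17.1/3.6) = 81.1 − 13.53 = 67.57 dB SPL.
server rack: 61.6 − 20·log₁₀(27.8/3.6) = 61.6 − 17.75 = 43.85 dB SPL.
Σ 10^(L/10) = 2.515e+07 → L_total = 10·log₁₀(2.515e+07) = 74.01 dB SPL.

74 dB SPL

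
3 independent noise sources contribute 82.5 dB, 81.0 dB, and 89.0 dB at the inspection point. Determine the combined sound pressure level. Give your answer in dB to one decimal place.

Incoherent sources combine by intensity addition: L_total = 10·log₁₀(Σ 10^(L_i/10)).
Σ 10^(L/10) = 10^(82.5/10) + 10^(81.0/10) + 10^(89.0/10) = 1.098e+09.
L_total = 10·log₁₀(1.098e+09) = 90.41 dB.

90.4 dB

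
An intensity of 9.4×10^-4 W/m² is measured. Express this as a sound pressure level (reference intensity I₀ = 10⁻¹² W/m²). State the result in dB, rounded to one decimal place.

89.7 dB

Dividing by I₀ shifts the exponent by 12: I/I₀ = 9.4×10^8.
L = 10·(0.9731 + 8) = 89.73 dB.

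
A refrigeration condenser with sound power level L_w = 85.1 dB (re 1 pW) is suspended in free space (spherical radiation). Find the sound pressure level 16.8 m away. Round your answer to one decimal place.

The power spreads over a sphere of area 4π·r², so L_p = L_w − 10·log₁₀(4π·r²).
4π·r² = 3547 m², 10·log₁₀ of that is 35.498 dB.
L_p = 85.1 − 35.498 = 49.60 dB.

49.6 dB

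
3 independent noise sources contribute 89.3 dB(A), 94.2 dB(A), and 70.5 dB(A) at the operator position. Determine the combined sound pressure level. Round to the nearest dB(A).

Incoherent sources combine by intensity addition: L_total = 10·log₁₀(Σ 10^(L_i/10)).
Σ 10^(L/10) = 10^(89.3/10) + 10^(94.2/10) + 10^(70.5/10) = 3.493e+09.
L_total = 10·log₁₀(3.493e+09) = 95.43 dB(A).

95 dB(A)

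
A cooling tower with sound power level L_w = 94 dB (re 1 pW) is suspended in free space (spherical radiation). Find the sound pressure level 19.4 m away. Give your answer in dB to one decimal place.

Free-field spherical radiation: L_p = L_w − 10·log₁₀(4π·r²), r = 19.4 m.
4π·r² = 4729 m², 10·log₁₀ of that is 36.748 dB.
L_p = 94 − 36.748 = 57.25 dB.

57.3 dB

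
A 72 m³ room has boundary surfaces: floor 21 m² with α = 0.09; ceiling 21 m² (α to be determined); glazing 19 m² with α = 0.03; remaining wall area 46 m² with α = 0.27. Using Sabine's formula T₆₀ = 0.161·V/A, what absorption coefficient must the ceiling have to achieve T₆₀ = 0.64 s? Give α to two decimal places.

0.15

From T₆₀ = 0.161·V/A, the target T₆₀ = 0.64 s needs A = 0.161·72/0.64 = 18.11 m².
Absorption from the other surfaces = 21·0.09 + 19·0.03 + 46·0.27 = 14.88 m², so the ceiling must supply 3.23 m² over 21 m².
α = 3.23/21 = 0.154.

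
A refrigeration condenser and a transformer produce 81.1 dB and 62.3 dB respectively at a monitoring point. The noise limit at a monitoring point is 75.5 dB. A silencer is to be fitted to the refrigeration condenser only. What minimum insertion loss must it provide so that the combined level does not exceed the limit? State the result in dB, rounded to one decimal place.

Fixed contribution from the other source: Σ 10^(L/10) = 10^(62.3/10) = 1.698e+06 (62.30 dB).
To meet 75.5 dB overall, the treated refrigeration condenser may contribute at most 10^(75.5/10) − 1.698e+06 = 3.378e+07, i.e. 75.29 dB.
Required insertion loss = 81.1 − 75.29 = 5.81 dB.

5.8 dB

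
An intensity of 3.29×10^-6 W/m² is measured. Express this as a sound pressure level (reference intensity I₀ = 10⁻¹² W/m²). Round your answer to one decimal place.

L = 10·log₁₀(I/I₀) = 10·log₁₀(3.29×10^-6/10⁻¹²) = 10·log₁₀(3.29×10^6).
L = 10·(0.5172 + 6) = 65.17 dB.

65.2 dB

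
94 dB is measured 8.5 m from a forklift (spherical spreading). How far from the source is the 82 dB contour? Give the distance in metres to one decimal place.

33.8 m

Point-source spreading drops the level by 20·log₁₀(r₂/r₁); inverting, r₂/r₁ = 10^(ΔL/20).
r₂ = 8.5·10^((94−82)/20) = 8.5·10^(12.0/20) = 33.84 m.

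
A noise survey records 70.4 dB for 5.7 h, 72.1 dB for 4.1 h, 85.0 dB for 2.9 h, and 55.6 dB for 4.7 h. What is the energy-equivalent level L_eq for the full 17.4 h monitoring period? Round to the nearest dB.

78 dB

L_eq = 10·log₁₀[(1/T)·Σ tᵢ·10^(Lᵢ/10)] with T = 17.4 h.
Σ tᵢ·10^(Lᵢ/10) = 5.7·10^(70.4/10) + 4.1·10^(72.1/10) + 2.9·10^(85.0/10) + 4.7·10^(55.6/10) = 1.048e+09.
L_eq = 10·log₁₀(1.048e+09/17.4) = 77.80 dB.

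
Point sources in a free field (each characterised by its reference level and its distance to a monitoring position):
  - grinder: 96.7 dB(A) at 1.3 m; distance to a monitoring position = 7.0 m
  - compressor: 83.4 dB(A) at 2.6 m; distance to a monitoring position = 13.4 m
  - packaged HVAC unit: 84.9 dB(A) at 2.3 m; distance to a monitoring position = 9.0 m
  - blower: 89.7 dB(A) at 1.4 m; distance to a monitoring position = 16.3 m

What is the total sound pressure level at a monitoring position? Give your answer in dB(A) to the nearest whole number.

Apply inverse-square spreading to bring every level to the receiver, then sum 10^(L/10).
grinder: 96.7 − 20·log₁₀(7.0/1.3) = 96.7 − 14.62 = 82.08 dB(A).
compressor: 83.4 − 20·log₁₀(13.4/2.6) = 83.4 − 14.24 = 69.16 dB(A).
packaged HVAC unit: 84.9 − 20·log₁₀(9.0/2.3) = 84.9 − 11.85 = 73.05 dB(A).
blower: 89.7 − 20·log₁₀(16.3/1.4) = 89.7 − 21.32 = 68.38 dB(A).
Σ 10^(L/10) = 1.966e+08 → L_total = 10·log₁₀(1.966e+08) = 82.94 dB(A).

83 dB(A)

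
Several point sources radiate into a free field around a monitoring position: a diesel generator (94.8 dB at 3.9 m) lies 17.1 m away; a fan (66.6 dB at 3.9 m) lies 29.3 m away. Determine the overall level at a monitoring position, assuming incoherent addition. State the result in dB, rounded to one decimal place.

Propagate each source to the receiver with L = L_ref − 20·log₁₀(r/r_ref), then add intensities.
diesel generator: 94.8 − 20·log₁₀(17.1/3.9) = 94.8 − 12.84 = 81.96 dB.
fan: 66.6 − 20·log₁₀(29.3/3.9) = 66.6 − 17.52 = 49.08 dB.
Σ 10^(L/10) = 1.572e+08 → L_total = 10·log₁₀(1.572e+08) = 81.96 dB.

82.0 dB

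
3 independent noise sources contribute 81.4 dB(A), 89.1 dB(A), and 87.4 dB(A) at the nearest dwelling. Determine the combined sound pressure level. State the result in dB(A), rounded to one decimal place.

91.8 dB(A)

For uncorrelated sources the intensities add, so convert each level to linear form, sum, and take 10·log₁₀ of the total.
Σ 10^(L/10) = 10^(81.4/10) + 10^(89.1/10) + 10^(87.4/10) = 1.500e+09.
L_total = 10·log₁₀(1.500e+09) = 91.76 dB(A).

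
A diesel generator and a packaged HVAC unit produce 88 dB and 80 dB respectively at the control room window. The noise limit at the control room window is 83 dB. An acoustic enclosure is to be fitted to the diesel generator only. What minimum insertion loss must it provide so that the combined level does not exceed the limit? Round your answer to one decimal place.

Everything except the diesel generator sums to 10^(80/10) = 1.000e+08 in linear terms, 80.00 dB.
The limit corresponds to 10^(83/10) = 1.995e+08; subtracting the fixed part leaves 9.953e+07 for the diesel generator, i.e. 79.98 dB.
Required insertion loss = 88 − 79.98 = 8.02 dB.

8.0 dB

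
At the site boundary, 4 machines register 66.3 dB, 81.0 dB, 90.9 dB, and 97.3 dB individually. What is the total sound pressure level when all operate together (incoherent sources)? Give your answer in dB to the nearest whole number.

98 dB

For uncorrelated sources the intensities add, so convert each level to linear form, sum, and take 10·log₁₀ of the total.
Σ 10^(L/10) = 10^(66.3/10) + 10^(81.0/10) + 10^(90.9/10) + 10^(97.3/10) = 6.731e+09.
L_total = 10·log₁₀(6.731e+09) = 98.28 dB.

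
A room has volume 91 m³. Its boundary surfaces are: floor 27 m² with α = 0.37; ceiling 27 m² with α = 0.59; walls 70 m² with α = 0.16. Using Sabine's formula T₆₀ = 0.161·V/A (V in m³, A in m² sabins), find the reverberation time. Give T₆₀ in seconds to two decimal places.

0.39 s

A = Σ Sᵢαᵢ = 27·0.37 + 27·0.59 + 70·0.16 = 37.12 m².
T₆₀ = 0.161 × 91 / 37.12 = 0.395 s.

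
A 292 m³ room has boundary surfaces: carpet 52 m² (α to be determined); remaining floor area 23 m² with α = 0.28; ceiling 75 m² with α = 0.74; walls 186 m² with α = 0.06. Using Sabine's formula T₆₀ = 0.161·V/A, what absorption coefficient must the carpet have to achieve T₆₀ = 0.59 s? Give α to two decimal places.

0.13

A = 0.161·V/T₆₀ = 0.161·292/0.59 = 79.68 m² sabins.
Absorption from the other surfaces = 23·0.28 + 75·0.74 + 186·0.06 = 73.10 m², so the carpet must supply 6.58 m² over 52 m².
α = 6.58/52 = 0.127.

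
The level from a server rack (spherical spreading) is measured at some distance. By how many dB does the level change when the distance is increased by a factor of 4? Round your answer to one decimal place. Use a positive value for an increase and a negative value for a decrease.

-12.0 dB

With spherical spreading the level changes by −20·log₁₀(r₂/r₁).
ΔL = −20·log₁₀(4) = -12.04 dB.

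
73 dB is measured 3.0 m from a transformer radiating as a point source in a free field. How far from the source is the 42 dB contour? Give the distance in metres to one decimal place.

106.4 m

Point-source spreading drops the level by 20·log₁₀(r₂/r₁); inverting, r₂/r₁ = 10^(ΔL/20).
r₂ = 3.0·10^((73−42)/20) = 3.0·10^(31.0/20) = 106.44 m.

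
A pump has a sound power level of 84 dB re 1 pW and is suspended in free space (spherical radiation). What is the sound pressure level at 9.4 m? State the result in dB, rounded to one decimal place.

53.5 dB

L_p = L_w − 10·log₁₀(4π·r²) with r = 9.4 m.
4π·r² = 1110 m², 10·log₁₀ of that is 30.455 dB.
L_p = 84 − 30.455 = 53.55 dB.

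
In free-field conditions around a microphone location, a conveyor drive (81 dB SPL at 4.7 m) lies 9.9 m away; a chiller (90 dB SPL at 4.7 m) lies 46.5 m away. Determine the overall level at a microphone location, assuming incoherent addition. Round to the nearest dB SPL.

76 dB SPL

First find each source's level at the receiver (point-source: −20·log₁₀(r/r_ref)), then combine on an intensity basis.
conveyor drive: 81 − 20·log₁₀(9.9/4.7) = 81 − 6.47 = 74.53 dB SPL.
chiller: 90 − 20·log₁₀(46.5/4.7) = 90 − 19.91 = 70.09 dB SPL.
Σ 10^(L/10) = 3.859e+07 → L_total = 10·log₁₀(3.859e+07) = 75.86 dB SPL.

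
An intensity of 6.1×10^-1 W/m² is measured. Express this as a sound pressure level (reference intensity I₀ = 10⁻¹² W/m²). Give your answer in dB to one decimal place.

I/I₀ = 6.1×10^-1/10⁻¹² = 6.1×10^11, and L = 10·log₁₀(I/I₀).
L = 10·(0.7853 + 11) = 117.85 dB.

117.9 dB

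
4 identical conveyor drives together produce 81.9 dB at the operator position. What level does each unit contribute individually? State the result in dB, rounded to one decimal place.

For N identical incoherent sources L_total = L₁ + 10·log₁₀ N, so L₁ = 81.9 − 10·log₁₀(4) = 81.9 − 6.021.

75.9 dB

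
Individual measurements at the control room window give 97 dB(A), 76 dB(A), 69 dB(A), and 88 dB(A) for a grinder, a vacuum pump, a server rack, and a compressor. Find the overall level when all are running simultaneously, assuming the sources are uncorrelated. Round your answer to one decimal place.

97.6 dB(A)

Incoherent sources combine by intensity addition: L_total = 10·log₁₀(Σ 10^(L_i/10)).
Σ 10^(L/10) = 10^(97/10) + 10^(76/10) + 10^(69/10) + 10^(88/10) = 5.691e+09.
L_total = 10·log₁₀(5.691e+09) = 97.55 dB(A).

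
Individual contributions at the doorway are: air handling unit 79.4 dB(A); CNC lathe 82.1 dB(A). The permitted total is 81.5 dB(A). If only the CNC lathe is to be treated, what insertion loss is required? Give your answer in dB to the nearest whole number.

5 dB

Fixed contribution from the other source: Σ 10^(L/10) = 10^(79.4/10) = 8.710e+07 (79.40 dB(A)).
To meet 81.5 dB(A) overall, the treated CNC lathe may contribute at most 10^(81.5/10) − 8.710e+07 = 5.416e+07, i.e. 77.34 dB(A).
So the CNC lathe must be reduced from 82.1 to 77.34 dB(A): IL = 4.76 dB.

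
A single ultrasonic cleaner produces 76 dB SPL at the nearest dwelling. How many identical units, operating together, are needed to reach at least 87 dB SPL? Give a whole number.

The shortfall is 87 − 76 = 11.0 dB, and N units add 10·log₁₀ N, so need 10·log₁₀ N ≥ 11.0.
N ≥ 10^(11.0/10) = 12.589, so N = 13.

13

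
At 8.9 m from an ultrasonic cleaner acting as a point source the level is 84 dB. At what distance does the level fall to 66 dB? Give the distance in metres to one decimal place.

For a point source L₁ − L₂ = 20·log₁₀(r₂/r₁), so r₂ = r₁·10^((L₁−L₂)/20).
r₂ = 8.9·10^((84−66)/20) = 8.9·10^(18.0/20) = 70.70 m.

70.7 m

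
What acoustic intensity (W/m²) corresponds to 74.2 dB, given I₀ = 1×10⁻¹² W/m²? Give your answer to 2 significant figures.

I/I₀ = 10^(74.2/10) = 2.63e+07, so I = 2.63e+07 × 10⁻¹² W/m².

2.6e-05 W/m²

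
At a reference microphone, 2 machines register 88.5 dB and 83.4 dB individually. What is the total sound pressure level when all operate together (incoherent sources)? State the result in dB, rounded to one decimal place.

89.7 dB

For uncorrelated sources the intensities add, so convert each level to linear form, sum, and take 10·log₁₀ of the total.
Σ 10^(L/10) = 10^(88.5/10) + 10^(83.4/10) = 9.267e+08.
L_total = 10·log₁₀(9.267e+08) = 89.67 dB.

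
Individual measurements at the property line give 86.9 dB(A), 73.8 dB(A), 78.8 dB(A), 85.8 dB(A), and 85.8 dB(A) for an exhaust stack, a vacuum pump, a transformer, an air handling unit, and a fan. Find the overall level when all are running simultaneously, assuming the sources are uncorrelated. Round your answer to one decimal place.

Incoherent sources combine by intensity addition: L_total = 10·log₁₀(Σ 10^(L_i/10)).
Σ 10^(L/10) = 10^(86.9/10) + 10^(73.8/10) + 10^(78.8/10) + 10^(85.8/10) + 10^(85.8/10) = 1.350e+09.
L_total = 10·log₁₀(1.350e+09) = 91.30 dB(A).

91.3 dB(A)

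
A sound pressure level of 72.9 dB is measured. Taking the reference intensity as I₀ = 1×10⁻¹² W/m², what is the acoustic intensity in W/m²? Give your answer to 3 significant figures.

I = I₀·10^(L/10) = 10⁻¹² × 10^(72.9/10) = 10^(-4.710).

1.95e-05 W/m²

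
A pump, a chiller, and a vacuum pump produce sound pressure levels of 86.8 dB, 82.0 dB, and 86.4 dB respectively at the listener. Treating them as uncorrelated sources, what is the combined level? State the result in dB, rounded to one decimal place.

90.3 dB

Incoherent sources combine by intensity addition: L_total = 10·log₁₀(Σ 10^(L_i/10)).
Σ 10^(L/10) = 10^(86.8/10) + 10^(82.0/10) + 10^(86.4/10) = 1.074e+09.
L_total = 10·log₁₀(1.074e+09) = 90.31 dB.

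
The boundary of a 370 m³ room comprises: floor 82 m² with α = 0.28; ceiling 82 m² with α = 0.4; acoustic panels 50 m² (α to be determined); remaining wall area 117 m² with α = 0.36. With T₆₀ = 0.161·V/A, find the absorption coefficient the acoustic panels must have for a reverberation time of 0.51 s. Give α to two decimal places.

From T₆₀ = 0.161·V/A, the target T₆₀ = 0.51 s needs A = 0.161·370/0.51 = 116.80 m².
Absorption from the other surfaces = 82·0.28 + 82·0.4 + 117·0.36 = 97.88 m², so the acoustic panels must supply 18.92 m² over 50 m².
α = 18.92/50 = 0.378.

0.38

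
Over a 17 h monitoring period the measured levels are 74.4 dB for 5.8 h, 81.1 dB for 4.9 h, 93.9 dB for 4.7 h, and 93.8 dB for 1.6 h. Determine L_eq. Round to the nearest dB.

90 dB

Weight each interval's intensity by its duration and average over T = 17 h:
Σ tᵢ·10^(Lᵢ/10) = 5.8·10^(74.4/10) + 4.9·10^(81.1/10) + 4.7·10^(93.9/10) + 1.6·10^(93.8/10) = 1.617e+10.
L_eq = 10·log₁₀(1.617e+10/17) = 89.78 dB.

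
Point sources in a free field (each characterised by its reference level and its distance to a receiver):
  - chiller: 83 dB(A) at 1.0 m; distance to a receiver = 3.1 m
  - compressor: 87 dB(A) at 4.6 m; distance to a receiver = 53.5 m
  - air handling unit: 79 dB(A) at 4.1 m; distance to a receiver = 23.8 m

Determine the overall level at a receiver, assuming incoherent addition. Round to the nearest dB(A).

Propagate each source to the receiver with L = L_ref − 20·log₁₀(r/r_ref), then add intensities.
chiller: 83 − 20·log₁₀(3.1/1.0) = 83 − 9.83 = 73.17 dB(A).
compressor: 87 − 20·log₁₀(53.5/4.6) = 87 − 21.31 = 65.69 dB(A).
air handling unit: 79 − 20·log₁₀(23.8/4.1) = 79 − 15.28 = 63.72 dB(A).
Σ 10^(L/10) = 2.682e+07 → L_total = 10·log₁₀(2.682e+07) = 74.29 dB(A).

74 dB(A)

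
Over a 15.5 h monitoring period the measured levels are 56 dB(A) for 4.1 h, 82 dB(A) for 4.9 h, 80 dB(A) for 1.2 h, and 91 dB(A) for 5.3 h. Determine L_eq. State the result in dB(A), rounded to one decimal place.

The energy average is taken in the linear domain: L_eq = 10·log₁₀[(Σ tᵢ·10^(Lᵢ/10))/T], T = 15.5 h.
Σ tᵢ·10^(Lᵢ/10) = 4.1·10^(56/10) + 4.9·10^(82/10) + 1.2·10^(80/10) + 5.3·10^(91/10) = 7.571e+09.
L_eq = 10·log₁₀(7.571e+09/15.5) = 86.89 dB(A).

86.9 dB(A)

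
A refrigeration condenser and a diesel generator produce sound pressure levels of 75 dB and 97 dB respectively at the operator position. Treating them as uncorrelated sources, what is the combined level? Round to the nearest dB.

97 dB

For uncorrelated sources the intensities add, so convert each level to linear form, sum, and take 10·log₁₀ of the total.
Σ 10^(L/10) = 10^(75/10) + 10^(97/10) = 5.043e+09.
L_total = 10·log₁₀(5.043e+09) = 97.03 dB.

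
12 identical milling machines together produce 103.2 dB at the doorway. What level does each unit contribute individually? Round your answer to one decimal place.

92.4 dB

Dividing the total intensity by 12 lowers the level by 10·log₁₀ 12 = 10.792 dB: L₁ = 103.2 − 10.792.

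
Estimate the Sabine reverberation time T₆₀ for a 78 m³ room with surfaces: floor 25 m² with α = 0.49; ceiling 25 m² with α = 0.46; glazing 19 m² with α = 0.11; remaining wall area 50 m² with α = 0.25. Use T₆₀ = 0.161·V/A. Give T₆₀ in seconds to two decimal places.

Summing Sᵢαᵢ: 25·0.49 + 25·0.46 + 19·0.11 + 50·0.25 = 38.34 m².
T₆₀ = 0.161 × 78 / 38.34 = 0.328 s.

0.33 s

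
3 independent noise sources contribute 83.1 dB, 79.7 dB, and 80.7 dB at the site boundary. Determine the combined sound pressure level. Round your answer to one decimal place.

Incoherent sources combine by intensity addition: L_total = 10·log₁₀(Σ 10^(L_i/10)).
Σ 10^(L/10) = 10^(83.1/10) + 10^(79.7/10) + 10^(80.7/10) = 4.150e+08.
L_total = 10·log₁₀(4.150e+08) = 86.18 dB.

86.2 dB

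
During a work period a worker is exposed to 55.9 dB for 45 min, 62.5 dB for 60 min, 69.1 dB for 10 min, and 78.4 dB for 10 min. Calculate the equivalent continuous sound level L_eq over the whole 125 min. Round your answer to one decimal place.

L_eq = 10·log₁₀[(1/T)·Σ tᵢ·10^(Lᵢ/10)] with T = 125 min.
Σ tᵢ·10^(Lᵢ/10) = 45·10^(55.9/10) + 60·10^(62.5/10) + 10·10^(69.1/10) + 10·10^(78.4/10) = 8.973e+08.
L_eq = 10·log₁₀(8.973e+08/125) = 68.56 dB.

68.6 dB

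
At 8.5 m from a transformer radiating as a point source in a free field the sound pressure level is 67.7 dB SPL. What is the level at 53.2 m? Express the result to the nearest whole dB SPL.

For a point source, L₂ = L₁ − 20·log₁₀(r₂/r₁).
L₂ = 67.7 − 20·log₁₀(53.2/8.5) = 67.7 − 15.930 = 51.77 dB SPL.

52 dB SPL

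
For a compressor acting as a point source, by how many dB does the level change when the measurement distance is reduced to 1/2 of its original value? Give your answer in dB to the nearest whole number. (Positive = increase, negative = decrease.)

+6 dB

A point source loses 6 dB per doubling of distance; generally ΔL = −20·log₁₀(r₂/r₁).
ΔL = −20·log₁₀(0.5) = +6.02 dB.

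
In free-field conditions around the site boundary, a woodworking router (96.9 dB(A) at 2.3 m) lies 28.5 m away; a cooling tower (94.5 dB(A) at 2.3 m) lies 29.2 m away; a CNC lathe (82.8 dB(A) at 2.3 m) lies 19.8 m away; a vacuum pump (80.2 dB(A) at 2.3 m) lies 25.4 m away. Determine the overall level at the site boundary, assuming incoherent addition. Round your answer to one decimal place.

77.2 dB(A)

Apply inverse-square spreading to bring every level to the receiver, then sum 10^(L/10).
woodworking router: 96.9 − 20·log₁₀(28.5/2.3) = 96.9 − 21.86 = 75.04 dB(A).
cooling tower: 94.5 − 20·log₁₀(29.2/2.3) = 94.5 − 22.07 = 72.43 dB(A).
CNC lathe: 82.8 − 20·log₁₀(19.8/2.3) = 82.8 − 18.70 = 64.10 dB(A).
vacuum pump: 80.2 − 20·log₁₀(25.4/2.3) = 80.2 − 20.86 = 59.34 dB(A).
Σ 10^(L/10) = 5.281e+07 → L_total = 10·log₁₀(5.281e+07) = 77.23 dB(A).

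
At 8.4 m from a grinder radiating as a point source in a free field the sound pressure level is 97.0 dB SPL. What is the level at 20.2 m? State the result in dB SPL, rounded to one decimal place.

Spherical spreading from a point source gives a 20·log₁₀(r₂/r₁) drop.
L₂ = 97.0 − 20·log₁₀(20.2/8.4) = 97.0 − 7.621 = 89.38 dB SPL.

89.4 dB SPL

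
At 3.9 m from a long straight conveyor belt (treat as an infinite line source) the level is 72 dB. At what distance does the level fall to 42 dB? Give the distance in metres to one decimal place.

3900.0 m

Line-source spreading drops the level by 10·log₁₀(r₂/r₁); inverting, r₂/r₁ = 10^(ΔL/10).
r₂ = 3.9·10^((72−42)/10) = 3.9·10^(30.0/10) = 3900.00 m.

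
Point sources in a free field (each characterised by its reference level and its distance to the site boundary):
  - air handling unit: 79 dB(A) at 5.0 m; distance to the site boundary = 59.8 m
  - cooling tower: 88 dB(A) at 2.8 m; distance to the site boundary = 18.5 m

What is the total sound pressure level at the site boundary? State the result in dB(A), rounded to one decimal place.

First find each source's level at the receiver (point-source: −20·log₁₀(r/r_ref)), then combine on an intensity basis.
air handling unit: 79 − 20·log₁₀(59.8/5.0) = 79 − 21.55 = 57.45 dB(A).
cooling tower: 88 − 20·log₁₀(18.5/2.8) = 88 − 16.40 = 71.60 dB(A).
Σ 10^(L/10) = 1.501e+07 → L_total = 10·log₁₀(1.501e+07) = 71.76 dB(A).

71.8 dB(A)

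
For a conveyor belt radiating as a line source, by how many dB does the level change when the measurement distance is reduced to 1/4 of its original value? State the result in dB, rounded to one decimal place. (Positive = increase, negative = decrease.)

+6.0 dB

With cylindrical spreading the level changes by −10·log₁₀(r₂/r₁).
ΔL = −10·log₁₀(0.25) = +6.02 dB.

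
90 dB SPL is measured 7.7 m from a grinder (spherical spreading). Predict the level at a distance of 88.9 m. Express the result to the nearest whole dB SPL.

For a point source, L₂ = L₁ − 20·log₁₀(r₂/r₁).
L₂ = 90 − 20·log₁₀(88.9/7.7) = 90 − 21.248 = 68.75 dB SPL.

69 dB SPL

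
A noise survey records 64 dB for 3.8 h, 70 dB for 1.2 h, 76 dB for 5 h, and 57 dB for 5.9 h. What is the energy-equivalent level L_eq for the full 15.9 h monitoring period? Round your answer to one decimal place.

The energy average is taken in the linear domain: L_eq = 10·log₁₀[(Σ tᵢ·10^(Lᵢ/10))/T], T = 15.9 h.
Σ tᵢ·10^(Lᵢ/10) = 3.8·10^(64/10) + 1.2·10^(70/10) + 5·10^(76/10) + 5.9·10^(57/10) = 2.236e+08.
L_eq = 10·log₁₀(2.236e+08/15.9) = 71.48 dB.

71.5 dB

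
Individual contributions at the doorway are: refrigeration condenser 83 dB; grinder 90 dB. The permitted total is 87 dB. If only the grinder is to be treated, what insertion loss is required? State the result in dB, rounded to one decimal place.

5.2 dB

The untreated sources together contribute 10^(83/10) = 1.995e+08, i.e. 83.00 dB.
The limit corresponds to 10^(87/10) = 5.012e+08; subtracting the fixed part leaves 3.017e+08 for the grinder, i.e. 84.80 dB.
Required insertion loss = 90 − 84.80 = 5.20 dB.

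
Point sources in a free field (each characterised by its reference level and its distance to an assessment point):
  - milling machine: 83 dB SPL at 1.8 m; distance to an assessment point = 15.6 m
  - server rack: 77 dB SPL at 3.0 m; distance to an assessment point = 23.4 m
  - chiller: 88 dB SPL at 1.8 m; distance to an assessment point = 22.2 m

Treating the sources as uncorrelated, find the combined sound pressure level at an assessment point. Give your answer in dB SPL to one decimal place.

68.8 dB SPL

Apply inverse-square spreading to bring every level to the receiver, then sum 10^(L/10).
milling machine: 83 − 20·log₁₀(15.6/1.8) = 83 − 18.76 = 64.24 dB SPL.
server rack: 77 − 20·log₁₀(23.4/3.0) = 77 − 17.84 = 59.16 dB SPL.
chiller: 88 − 20·log₁₀(22.2/1.8) = 88 − 21.82 = 66.18 dB SPL.
Σ 10^(L/10) = 7.628e+06 → L_total = 10·log₁₀(7.628e+06) = 68.82 dB SPL.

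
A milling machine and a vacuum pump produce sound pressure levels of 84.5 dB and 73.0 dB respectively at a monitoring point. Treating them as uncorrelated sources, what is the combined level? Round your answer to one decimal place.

Incoherent sources combine by intensity addition: L_total = 10·log₁₀(Σ 10^(L_i/10)).
Σ 10^(L/10) = 10^(84.5/10) + 10^(73.0/10) = 3.018e+08.
L_total = 10·log₁₀(3.018e+08) = 84.80 dB.

84.8 dB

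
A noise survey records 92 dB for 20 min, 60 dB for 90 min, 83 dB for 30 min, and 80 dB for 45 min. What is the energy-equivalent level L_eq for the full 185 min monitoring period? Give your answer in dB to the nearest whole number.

The energy average is taken in the linear domain: L_eq = 10·log₁₀[(Σ tᵢ·10^(Lᵢ/10))/T], T = 185 min.
Σ tᵢ·10^(Lᵢ/10) = 20·10^(92/10) + 90·10^(60/10) + 30·10^(83/10) + 45·10^(80/10) = 4.227e+10.
L_eq = 10·log₁₀(4.227e+10/185) = 83.59 dB.

84 dB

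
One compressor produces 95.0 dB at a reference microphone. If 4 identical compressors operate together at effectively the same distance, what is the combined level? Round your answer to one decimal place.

101.0 dB

L_total = L₁ + 10·log₁₀ N for N identical incoherent sources.
L_total = 95.0 + 10·log₁₀(4) = 95.0 + 6.021 = 101.02 dB.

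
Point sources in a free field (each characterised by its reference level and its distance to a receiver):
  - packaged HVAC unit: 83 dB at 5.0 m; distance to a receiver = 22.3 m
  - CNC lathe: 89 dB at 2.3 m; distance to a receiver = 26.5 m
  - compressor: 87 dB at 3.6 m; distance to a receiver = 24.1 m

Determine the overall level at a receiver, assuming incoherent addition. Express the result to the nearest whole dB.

74 dB

Propagate each source to the receiver with L = L_ref − 20·log₁₀(r/r_ref), then add intensities.
packaged HVAC unit: 83 − 20·log₁₀(22.3/5.0) = 83 − 12.99 = 70.01 dB.
CNC lathe: 89 − 20·log₁₀(26.5/2.3) = 89 − 21.23 = 67.77 dB.
compressor: 87 − 20·log₁₀(24.1/3.6) = 87 − 16.51 = 70.49 dB.
Σ 10^(L/10) = 2.720e+07 → L_total = 10·log₁₀(2.720e+07) = 74.35 dB.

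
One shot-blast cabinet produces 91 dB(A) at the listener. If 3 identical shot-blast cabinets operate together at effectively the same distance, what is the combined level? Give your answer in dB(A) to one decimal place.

With 3 equal, uncorrelated contributions the intensity is 3× that of one unit, giving a rise of 10·log₁₀ 3.
L_total = 91 + 10·log₁₀(3) = 91 + 4.771 = 95.77 dB(A).

95.8 dB(A)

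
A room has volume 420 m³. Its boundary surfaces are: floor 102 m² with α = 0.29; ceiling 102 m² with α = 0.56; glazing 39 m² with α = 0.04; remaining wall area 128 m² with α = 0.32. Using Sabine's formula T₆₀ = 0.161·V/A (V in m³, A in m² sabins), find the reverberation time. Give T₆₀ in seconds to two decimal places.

0.52 s

A = Σ Sᵢαᵢ = 102·0.29 + 102·0.56 + 39·0.04 + 128·0.32 = 129.22 m².
T₆₀ = 0.161 × 420 / 129.22 = 0.523 s.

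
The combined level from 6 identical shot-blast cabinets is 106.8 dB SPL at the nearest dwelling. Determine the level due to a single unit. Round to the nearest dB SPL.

Dividing the total intensity by 6 lowers the level by 10·log₁₀ 6 = 7.782 dB: L₁ = 106.8 − 7.782.

99 dB SPL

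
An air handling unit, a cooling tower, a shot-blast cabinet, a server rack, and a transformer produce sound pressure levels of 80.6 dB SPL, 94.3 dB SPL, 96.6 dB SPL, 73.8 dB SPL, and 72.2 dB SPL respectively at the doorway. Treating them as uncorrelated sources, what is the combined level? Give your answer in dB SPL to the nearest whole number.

Incoherent sources combine by intensity addition: L_total = 10·log₁₀(Σ 10^(L_i/10)).
Σ 10^(L/10) = 10^(80.6/10) + 10^(94.3/10) + 10^(96.6/10) + 10^(73.8/10) + 10^(72.2/10) = 7.418e+09.
L_total = 10·log₁₀(7.418e+09) = 98.70 dB SPL.

99 dB SPL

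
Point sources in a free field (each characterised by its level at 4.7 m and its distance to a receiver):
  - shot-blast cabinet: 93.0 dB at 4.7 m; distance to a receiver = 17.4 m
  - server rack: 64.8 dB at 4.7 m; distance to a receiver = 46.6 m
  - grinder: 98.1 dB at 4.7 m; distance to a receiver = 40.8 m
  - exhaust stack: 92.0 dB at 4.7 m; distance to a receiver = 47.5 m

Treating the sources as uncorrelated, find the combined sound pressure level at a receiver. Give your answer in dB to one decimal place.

83.9 dB

Apply inverse-square spreading to bring every level to the receiver, then sum 10^(L/10).
shot-blast cabinet: 93.0 − 20·log₁₀(17.4/4.7) = 93.0 − 11.37 = 81.63 dB.
server rack: 64.8 − 20·log₁₀(46.6/4.7) = 64.8 − 19.93 = 44.87 dB.
grinder: 98.1 − 20·log₁₀(40.8/4.7) = 98.1 − 18.77 = 79.33 dB.
exhaust stack: 92.0 − 20·log₁₀(47.5/4.7) = 92.0 − 20.09 = 71.91 dB.
Σ 10^(L/10) = 2.468e+08 → L_total = 10·log₁₀(2.468e+08) = 83.92 dB.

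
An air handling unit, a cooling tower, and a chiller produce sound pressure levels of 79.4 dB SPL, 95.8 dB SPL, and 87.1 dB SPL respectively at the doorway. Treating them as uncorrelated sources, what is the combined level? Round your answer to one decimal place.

Incoherent sources combine by intensity addition: L_total = 10·log₁₀(Σ 10^(L_i/10)).
Σ 10^(L/10) = 10^(79.4/10) + 10^(95.8/10) + 10^(87.1/10) = 4.402e+09.
L_total = 10·log₁₀(4.402e+09) = 96.44 dB SPL.

96.4 dB SPL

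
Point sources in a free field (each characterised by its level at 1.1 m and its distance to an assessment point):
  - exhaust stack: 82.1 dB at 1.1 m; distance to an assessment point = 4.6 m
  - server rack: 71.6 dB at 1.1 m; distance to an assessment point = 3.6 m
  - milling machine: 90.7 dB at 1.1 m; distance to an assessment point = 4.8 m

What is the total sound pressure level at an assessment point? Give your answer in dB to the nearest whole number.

79 dB

First find each source's level at the receiver (point-source: −20·log₁₀(r/r_ref)), then combine on an intensity basis.
exhaust stack: 82.1 − 20·log₁₀(4.6/1.1) = 82.1 − 12.43 = 69.67 dB.
server rack: 71.6 − 20·log₁₀(3.6/1.1) = 71.6 − 10.30 = 61.30 dB.
milling machine: 90.7 − 20·log₁₀(4.8/1.1) = 90.7 − 12.80 = 77.90 dB.
Σ 10^(L/10) = 7.233e+07 → L_total = 10·log₁₀(7.233e+07) = 78.59 dB.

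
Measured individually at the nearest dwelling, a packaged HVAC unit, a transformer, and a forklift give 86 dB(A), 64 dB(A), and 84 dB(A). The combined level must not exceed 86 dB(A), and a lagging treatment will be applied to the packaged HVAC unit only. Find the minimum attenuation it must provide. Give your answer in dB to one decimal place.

4.4 dB

Fixed contribution from the other sources: Σ 10^(L/10) = 10^(64/10) + 10^(84/10) = 2.537e+08 (84.04 dB(A)).
The limit corresponds to 10^(86/10) = 3.981e+08; subtracting the fixed part leaves 1.444e+08 for the packaged HVAC unit, i.e. 81.60 dB(A).
So the packaged HVAC unit must be reduced from 86 to 81.60 dB(A): IL = 4.40 dB.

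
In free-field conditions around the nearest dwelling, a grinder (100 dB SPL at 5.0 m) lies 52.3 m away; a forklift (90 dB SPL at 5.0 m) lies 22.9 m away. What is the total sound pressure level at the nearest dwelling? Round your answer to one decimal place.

81.4 dB SPL

Apply inverse-square spreading to bring every level to the receiver, then sum 10^(L/10).
grinder: 100 − 20·log₁₀(52.3/5.0) = 100 − 20.39 = 79.61 dB SPL.
forklift: 90 − 20·log₁₀(22.9/5.0) = 90 − 13.22 = 76.78 dB SPL.
Σ 10^(L/10) = 1.391e+08 → L_total = 10·log₁₀(1.391e+08) = 81.43 dB SPL.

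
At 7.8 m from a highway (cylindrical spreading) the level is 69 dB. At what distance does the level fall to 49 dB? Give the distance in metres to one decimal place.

For a line source L₁ − L₂ = 10·log₁₀(r₂/r₁), so r₂ = r₁·10^((L₁−L₂)/10).
r₂ = 7.8·10^((69−49)/10) = 7.8·10^(20.0/10) = 780.00 m.

780.0 m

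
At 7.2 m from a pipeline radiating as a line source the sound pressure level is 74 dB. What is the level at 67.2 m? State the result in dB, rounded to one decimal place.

Line-source attenuation: ΔL = 10·log₁₀(r₂/r₁) = 10·log₁₀(67.2/7.2) = 9.700 dB.
L₂ = 74 − 10·log₁₀(67.2/7.2) = 74 − 9.700 = 64.30 dB.

64.3 dB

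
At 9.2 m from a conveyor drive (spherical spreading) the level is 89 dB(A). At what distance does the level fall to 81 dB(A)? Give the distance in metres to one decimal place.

The 8.0 dB drop corresponds to a distance ratio of 10^(8.0/20) for a point source.
r₂ = 9.2·10^((89−81)/20) = 9.2·10^(8.0/20) = 23.11 m.

23.1 m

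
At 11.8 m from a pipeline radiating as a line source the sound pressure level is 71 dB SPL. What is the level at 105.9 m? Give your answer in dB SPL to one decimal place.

Line-source attenuation: ΔL = 10·log₁₀(r₂/r₁) = 10·log₁₀(105.9/11.8) = 9.530 dB.
L₂ = 71 − 10·log₁₀(105.9/11.8) = 71 − 9.530 = 61.47 dB SPL.

61.5 dB SPL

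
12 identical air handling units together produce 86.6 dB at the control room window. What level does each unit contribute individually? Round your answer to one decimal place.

75.8 dB

Dividing the total intensity by 12 lowers the level by 10·log₁₀ 12 = 10.792 dB: L₁ = 86.6 − 10.792.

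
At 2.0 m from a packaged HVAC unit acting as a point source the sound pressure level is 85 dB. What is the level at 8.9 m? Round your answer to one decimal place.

72.0 dB

For a point source, L₂ = L₁ − 20·log₁₀(r₂/r₁).
L₂ = 85 − 20·log₁₀(8.9/2.0) = 85 − 12.967 = 72.03 dB.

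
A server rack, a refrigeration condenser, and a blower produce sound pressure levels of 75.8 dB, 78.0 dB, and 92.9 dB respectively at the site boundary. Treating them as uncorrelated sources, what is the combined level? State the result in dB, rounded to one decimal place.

Incoherent sources combine by intensity addition: L_total = 10·log₁₀(Σ 10^(L_i/10)).
Σ 10^(L/10) = 10^(75.8/10) + 10^(78.0/10) + 10^(92.9/10) = 2.051e+09.
L_total = 10·log₁₀(2.051e+09) = 93.12 dB.

93.1 dB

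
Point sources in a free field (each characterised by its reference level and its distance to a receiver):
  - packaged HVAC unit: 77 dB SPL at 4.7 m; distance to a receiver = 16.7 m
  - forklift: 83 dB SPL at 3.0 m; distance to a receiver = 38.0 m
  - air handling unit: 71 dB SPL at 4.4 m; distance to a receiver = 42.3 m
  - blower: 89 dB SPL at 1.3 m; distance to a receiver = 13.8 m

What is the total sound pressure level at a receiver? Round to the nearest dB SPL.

71 dB SPL

First find each source's level at the receiver (point-source: −20·log₁₀(r/r_ref)), then combine on an intensity basis.
packaged HVAC unit: 77 − 20·log₁₀(16.7/4.7) = 77 − 11.01 = 65.99 dB SPL.
forklift: 83 − 20·log₁₀(38.0/3.0) = 83 − 22.05 = 60.95 dB SPL.
air handling unit: 71 − 20·log₁₀(42.3/4.4) = 71 − 19.66 = 51.34 dB SPL.
blower: 89 − 20·log₁₀(13.8/1.3) = 89 − 20.52 = 68.48 dB SPL.
Σ 10^(L/10) = 1.240e+07 → L_total = 10·log₁₀(1.240e+07) = 70.93 dB SPL.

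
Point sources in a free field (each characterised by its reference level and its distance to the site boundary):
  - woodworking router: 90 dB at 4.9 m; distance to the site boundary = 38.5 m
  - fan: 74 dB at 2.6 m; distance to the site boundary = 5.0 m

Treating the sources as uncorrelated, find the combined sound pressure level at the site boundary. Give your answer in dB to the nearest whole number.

74 dB

Apply inverse-square spreading to bring every level to the receiver, then sum 10^(L/10).
woodworking router: 90 − 20·log₁₀(38.5/4.9) = 90 − 17.91 = 72.09 dB.
fan: 74 − 20·log₁₀(5.0/2.6) = 74 − 5.68 = 68.32 dB.
Σ 10^(L/10) = 2.299e+07 → L_total = 10·log₁₀(2.299e+07) = 73.62 dB.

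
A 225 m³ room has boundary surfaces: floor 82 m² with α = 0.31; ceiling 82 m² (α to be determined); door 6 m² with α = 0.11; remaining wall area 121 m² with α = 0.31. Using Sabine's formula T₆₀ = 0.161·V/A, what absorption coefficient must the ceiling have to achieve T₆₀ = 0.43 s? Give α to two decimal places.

0.25

From T₆₀ = 0.161·V/A, the target T₆₀ = 0.43 s needs A = 0.161·225/0.43 = 84.24 m².
Absorption from the other surfaces = 82·0.31 + 6·0.11 + 121·0.31 = 63.59 m², so the ceiling must supply 20.65 m² over 82 m².
α = 20.65/82 = 0.252.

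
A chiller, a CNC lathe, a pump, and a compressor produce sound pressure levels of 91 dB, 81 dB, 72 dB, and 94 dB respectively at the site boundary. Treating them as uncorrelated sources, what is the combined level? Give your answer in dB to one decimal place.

95.9 dB

For uncorrelated sources the intensities add, so convert each level to linear form, sum, and take 10·log₁₀ of the total.
Σ 10^(L/10) = 10^(91/10) + 10^(81/10) + 10^(72/10) + 10^(94/10) = 3.913e+09.
L_total = 10·log₁₀(3.913e+09) = 95.92 dB.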